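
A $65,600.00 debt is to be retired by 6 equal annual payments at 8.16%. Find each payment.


Formula: PMT = PV * r / (1 - (1+r)^(-n))
Denominator: 1 - (1 + 0.0816)^(-6) = 0.375403
Numerator: $65,600.00 * 0.0816 = 5352.96
PMT = 5352.96 / 0.375403 = $14,259.24

$14,259.24


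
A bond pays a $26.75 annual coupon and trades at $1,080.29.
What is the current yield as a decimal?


Formula: Current yield = annual coupon / price
Substituting: CY = $26.75 / $1,080.29
CY = 0.024762

0.024762


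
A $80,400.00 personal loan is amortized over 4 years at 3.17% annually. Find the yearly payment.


Formula: PMT = PV * r / (1 - (1+r)^(-n))
Denominator: 1 - (1 + 0.0317)^(-4) = 0.117355
Numerator: $80,400.00 * 0.0317 = 2548.68
PMT = 2548.68 / 0.117355 = $21,717.77

$21,717.77


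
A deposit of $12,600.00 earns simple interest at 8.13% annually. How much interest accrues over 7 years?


Formula: I = P * r * t
Substituting: I = $12,600.00 * 0.0813 * 7
Step: I = $12,600.00 * 0.5691
I = $7,170.66

$7,170.66


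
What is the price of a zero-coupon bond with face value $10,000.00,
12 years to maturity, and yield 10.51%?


Formula: Price = FV / (1 + r)^n
Substituting: Price = $10,000.00 / (1 + 0.1051)^12
Discount factor: (1.1051)^12 = 3.317561
Price = $10,000.00 / 3.317561 = $3,014.26

$3,014.26


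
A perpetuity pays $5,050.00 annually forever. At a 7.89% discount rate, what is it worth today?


Formula: PV = C / r
Substituting: PV = $5,050.00 / 0.0789
PV = $64,005.07

$64,005.07


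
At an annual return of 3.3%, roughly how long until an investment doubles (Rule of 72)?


Formula: Years ≈ 72 / r
Substituting: Years ≈ 72 / 3.3
Years ≈ 21.8

21.8 years


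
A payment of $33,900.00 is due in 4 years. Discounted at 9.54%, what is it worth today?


Formula: PV = FV / (1 + r)^n
Substituting: PV = $33,900.00 / (1 + 0.0954)^4
Discount factor: (1.0954)^4 = 1.439763
PV = $33,900.00 / 1.439763 = $23,545.55

$23,545.55


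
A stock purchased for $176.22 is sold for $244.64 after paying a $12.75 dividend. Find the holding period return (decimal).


Formula: HPR = (P1 - P0 + D) / P0
Gain: $244.64 - $176.22 + $12.75 = $81.17
HPR = $81.17 / $176.22 = 0.4606

0.4606


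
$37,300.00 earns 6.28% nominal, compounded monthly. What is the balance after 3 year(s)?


Formula: FV = P * (1 + r/m)^(m*t)
Period rate: r/m = 0.0628 / 12 = 0.005233
Total periods: m*t = 12 * 3 = 36
Growth factor: (1 + 0.005233)^36 = 1.206723
FV = $37,300.00 * 1.206723 = $45,010.78

$45,010.78


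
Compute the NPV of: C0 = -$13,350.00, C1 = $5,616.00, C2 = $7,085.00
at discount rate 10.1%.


Formula: NPV = C0 + C1/(1+r) + C2/(1+r)^2
Discount C1: $5,616.00 / (1 + 0.101) = $5,100.82
Discount C2: $7,085.00 / (1 + 0.101)^2 = $5,844.74
NPV = -$13,350.00 + $5,100.82 + $5,844.74 = -$2,404.44

-$2,404.44


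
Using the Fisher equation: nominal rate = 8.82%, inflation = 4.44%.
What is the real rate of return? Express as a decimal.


Formula: (1 + r_real) = (1 + r_nom) / (1 + inflation)
Substituting: (1 + r_real) = 1.0882 / 1.0444
(1 + r_real) = 1.041938
r_real = 1.041938 - 1 = 0.041938

0.041938


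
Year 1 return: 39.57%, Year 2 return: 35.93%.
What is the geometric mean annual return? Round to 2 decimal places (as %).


Formula: Geometric mean = ((1+r1)*(1+r2))^(1/2) - 1
Product: (1 + 0.3957) * (1 + 0.3593) = 1.3957 * 1.3593 = 1.897175
Square root: 1.897175^0.5 = 1.37738
Geometric mean = 1.37738 - 1 = 0.37738
As percentage: 37.74%

37.74%


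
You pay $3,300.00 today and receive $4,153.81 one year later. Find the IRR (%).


Formula: IRR = C1/C0 - 1
Substituting: IRR = $4,153.81 / $3,300.00 - 1
Ratio: 1.25873 - 1 = 0.25873
IRR = 25.873%

25.873%


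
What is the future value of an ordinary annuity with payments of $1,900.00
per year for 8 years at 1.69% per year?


Formula: FV = PMT * ((1+r)^n - 1) / r
Growth factor: (1 + 0.0169)^8 = 1.143473
Numerator: 1.143473 - 1 = 0.143473
FV = $1,900.00 * 0.143473 / 0.0169 = $16,130.12

$16,130.12


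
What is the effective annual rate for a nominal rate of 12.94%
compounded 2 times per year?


Formula: EAR = (1 + r/m)^m - 1
Period rate: r/m = 0.1294 / 2 = 0.0647
Compounding: (1 + 0.0647)^2 = 1.133586
EAR = 1.133586 - 1 = 0.133586

0.133586


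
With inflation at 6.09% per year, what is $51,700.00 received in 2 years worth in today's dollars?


Formula: Real value = nominal / (1 + inflation)^years
Price level: (1 + 0.0609)^2 = 1.125509
Real value = $51,700.00 / 1.125509 = $45,934.78

$45,934.78


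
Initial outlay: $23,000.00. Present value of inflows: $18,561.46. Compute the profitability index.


Formula: PI = PV(cash flows) / initial investment
Substituting: PI = $18,561.46 / $23,000.00
PI = 0.807

0.807


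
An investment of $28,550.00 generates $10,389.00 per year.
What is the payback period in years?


Formula: Payback = investment / annual cash flow
Substituting: Payback = $28,550.00 / $10,389.00
Payback = 2.7481 years

2.7481 years


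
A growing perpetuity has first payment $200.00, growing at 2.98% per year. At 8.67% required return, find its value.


Formula: PV = C / (r - g)
Spread: r - g = 0.0867 - 0.0298 = 0.0569
Substituting: PV = $200.00 / 0.0569
PV = $3,514.94

$3,514.94


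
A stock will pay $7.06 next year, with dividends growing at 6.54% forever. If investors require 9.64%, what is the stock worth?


Formula: P = D1 / (r - g)
Spread: r - g = 0.0964 - 0.0654 = 0.031
Substituting: P = $7.06 / 0.031
P = $227.74

$227.74


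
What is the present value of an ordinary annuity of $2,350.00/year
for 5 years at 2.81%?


Formula: PV = PMT * (1 - (1+r)^(-n)) / r
Discount factor: (1 + 0.0281)^(-5) = 0.870609
Bracket: 1 - 0.870609 = 0.129391
PV = $2,350.00 * 0.129391 / 0.0281 = $10,820.95

$10,820.95


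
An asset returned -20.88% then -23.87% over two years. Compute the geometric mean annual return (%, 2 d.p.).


Formula: Geometric mean = ((1+r1)*(1+r2))^(1/2) - 1
Product: (1 + -0.2088) * (1 + -0.2387) = 0.7912 * 0.7613 = 0.602341
Square root: 0.602341^0.5 = 0.776106
Geometric mean = 0.776106 - 1 = -0.223894
As percentage: -22.39%

-22.39%


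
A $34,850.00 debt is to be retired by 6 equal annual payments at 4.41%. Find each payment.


Formula: PMT = PV * r / (1 - (1+r)^(-n))
Denominator: 1 - (1 + 0.0441)^(-6) = 0.228124
Numerator: $34,850.00 * 0.0441 = 1536.885
PMT = 1536.885 / 0.228124 = $6,737.05

$6,737.05


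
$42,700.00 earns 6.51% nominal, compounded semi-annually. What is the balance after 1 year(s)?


Formula: FV = P * (1 + r/m)^(m*t)
Period rate: r/m = 0.0651 / 2 = 0.03255
Total periods: m*t = 2 * 1 = 2
Growth factor: (1 + 0.03255)^2 = 1.06616
FV = $42,700.00 * 1.06616 = $45,525.01

$45,525.01


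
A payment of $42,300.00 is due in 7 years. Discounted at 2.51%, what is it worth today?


Formula: PV = FV / (1 + r)^n
Substituting: PV = $42,300.00 / (1 + 0.0251)^7
Discount factor: (1.0251)^7 = 1.189498
PV = $42,300.00 / 1.189498 = $35,561.23

$35,561.23


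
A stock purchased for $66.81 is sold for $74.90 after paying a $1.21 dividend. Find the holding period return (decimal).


Formula: HPR = (P1 - P0 + D) / P0
Gain: $74.90 - $66.81 + $1.21 = $9.30
HPR = $9.30 / $66.81 = 0.1392

0.1392


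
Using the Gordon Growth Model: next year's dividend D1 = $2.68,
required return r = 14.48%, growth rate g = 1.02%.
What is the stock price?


Formula: P = D1 / (r - g)
Spread: r - g = 0.1448 - 0.0102 = 0.1346
Substituting: P = $2.68 / 0.1346
P = $19.91

$19.91


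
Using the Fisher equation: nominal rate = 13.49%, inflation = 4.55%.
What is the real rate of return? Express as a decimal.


Formula: (1 + r_real) = (1 + r_nom) / (1 + inflation)
Substituting: (1 + r_real) = 1.1349 / 1.0455
(1 + r_real) = 1.085509
r_real = 1.085509 - 1 = 0.085509

0.085509


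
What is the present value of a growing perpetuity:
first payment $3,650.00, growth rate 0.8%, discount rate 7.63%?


Formula: PV = C / (r - g)
Spread: r - g = 0.0763 - 0.008 = 0.0683
Substituting: PV = $3,650.00 / 0.0683
PV = $53,440.70

$53,440.70


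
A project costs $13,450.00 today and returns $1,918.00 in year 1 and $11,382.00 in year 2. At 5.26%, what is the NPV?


Formula: NPV = C0 + C1/(1+r) + C2/(1+r)^2
Discount C1: $1,918.00 / (1 + 0.0526) = $1,822.15
Discount C2: $11,382.00 / (1 + 0.0526)^2 = $10,272.87
NPV = -$13,450.00 + $1,822.15 + $10,272.87 = -$1,354.97

-$1,354.97


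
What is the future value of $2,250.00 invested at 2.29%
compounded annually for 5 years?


Formula: FV = P * (1 + r)^n
Substituting: FV = $2,250.00 * (1 + 0.0229)^5
Growth factor: (1.0229)^5 = 1.119866
FV = $2,250.00 * 1.119866 = $2,519.70

$2,519.70


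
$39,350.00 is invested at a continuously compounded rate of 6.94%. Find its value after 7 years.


Formula: FV = P * e^(r*t)
Exponent: r*t = 0.0694 * 7 = 0.4858
e^(0.4858) = 1.625475
FV = $39,350.00 * 1.625475 = $63,962.44

$63,962.44


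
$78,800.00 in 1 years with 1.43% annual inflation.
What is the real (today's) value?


Formula: Real value = nominal / (1 + inflation)^years
Price level: (1 + 0.0143)^1 = 1.0143
Real value = $78,800.00 / 1.0143 = $77,689.05

$77,689.05


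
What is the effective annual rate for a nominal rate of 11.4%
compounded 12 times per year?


Formula: EAR = (1 + r/m)^m - 1
Period rate: r/m = 0.114 / 12 = 0.0095
Compounding: (1 + 0.0095)^12 = 1.120149
EAR = 1.120149 - 1 = 0.120149

0.120149


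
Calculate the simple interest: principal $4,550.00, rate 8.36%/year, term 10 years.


Formula: I = P * r * t
Substituting: I = $4,550.00 * 0.0836 * 10
Step: I = $4,550.00 * 0.836
I = $3,803.80

$3,803.80


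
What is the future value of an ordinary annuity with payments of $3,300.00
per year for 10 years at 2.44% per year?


Formula: FV = PMT * ((1+r)^n - 1) / r
Growth factor: (1 + 0.0244)^10 = 1.272611
Numerator: 1.272611 - 1 = 0.272611
FV = $3,300.00 * 0.272611 / 0.0244 = $36,869.53

$36,869.53


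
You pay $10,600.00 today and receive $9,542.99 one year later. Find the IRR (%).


Formula: IRR = C1/C0 - 1
Substituting: IRR = $9,542.99 / $10,600.00 - 1
Ratio: 0.900282 - 1 = -0.099718
IRR = -9.9718%

-9.9718%


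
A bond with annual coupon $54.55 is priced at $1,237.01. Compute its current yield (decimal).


Formula: Current yield = annual coupon / price
Substituting: CY = $54.55 / $1,237.01
CY = 0.044098

0.044098


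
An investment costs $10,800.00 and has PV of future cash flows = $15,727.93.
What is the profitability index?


Formula: PI = PV(cash flows) / initial investment
Substituting: PI = $15,727.93 / $10,800.00
PI = 1.4563

1.4563


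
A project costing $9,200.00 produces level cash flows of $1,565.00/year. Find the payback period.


Formula: Payback = investment / annual cash flow
Substituting: Payback = $9,200.00 / $1,565.00
Payback = 5.8786 years

5.8786 years


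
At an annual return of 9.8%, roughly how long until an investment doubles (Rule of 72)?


Formula: Years ≈ 72 / r
Substituting: Years ≈ 72 / 9.8
Years ≈ 7.3

7.3 years


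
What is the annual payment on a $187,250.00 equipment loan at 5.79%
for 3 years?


Formula: PMT = PV * r / (1 - (1+r)^(-n))
Denominator: 1 - (1 + 0.0579)^(-3) = 0.155371
Numerator: $187,250.00 * 0.0579 = 10841.775
PMT = 10841.775 / 0.155371 = $69,780.05

$69,780.05


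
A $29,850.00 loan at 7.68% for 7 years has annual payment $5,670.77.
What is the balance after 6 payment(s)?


Formula: Balance = PV*(1+r)^k - PMT*((1+r)^k - 1)/r
Growth: (1 + 0.0768)^6 = 1.558871
Accumulated factor: ((1+r)^k - 1)/r = 7.276971
Balance = $29,850.00 * 1.558871 - $5,670.77 * 7.276971
Balance = $5,266.28

$5,266.28


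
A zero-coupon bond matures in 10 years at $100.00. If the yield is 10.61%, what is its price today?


Formula: Price = FV / (1 + r)^n
Substituting: Price = $100.00 / (1 + 0.1061)^10
Discount factor: (1.1061)^10 = 2.74122
Price = $100.00 / 2.74122 = $36.48

$36.48


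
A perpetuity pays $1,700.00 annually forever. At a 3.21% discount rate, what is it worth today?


Formula: PV = C / r
Substituting: PV = $1,700.00 / 0.0321
PV = $52,959.50

$52,959.50


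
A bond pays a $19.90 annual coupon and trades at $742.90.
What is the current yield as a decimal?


Formula: Current yield = annual coupon / price
Substituting: CY = $19.90 / $742.90
CY = 0.026787

0.026787


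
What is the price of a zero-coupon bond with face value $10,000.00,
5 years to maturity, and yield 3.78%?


Formula: Price = FV / (1 + r)^n
Substituting: Price = $10,000.00 / (1 + 0.0378)^5
Discount factor: (1.0378)^5 = 1.203839
Price = $10,000.00 / 1.203839 = $8,306.76

$8,306.76


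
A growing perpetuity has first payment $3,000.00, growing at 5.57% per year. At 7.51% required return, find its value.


Formula: PV = C / (r - g)
Spread: r - g = 0.0751 - 0.0557 = 0.0194
Substituting: PV = $3,000.00 / 0.0194
PV = $154,639.18

$154,639.18


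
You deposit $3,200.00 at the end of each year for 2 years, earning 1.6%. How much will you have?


Formula: FV = PMT * ((1+r)^n - 1) / r
Growth factor: (1 + 0.016)^2 = 1.032256
Numerator: 1.032256 - 1 = 0.032256
FV = $3,200.00 * 0.032256 / 0.016 = $6,451.20

$6,451.20


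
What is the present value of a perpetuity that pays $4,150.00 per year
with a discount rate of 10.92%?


Formula: PV = C / r
Substituting: PV = $4,150.00 / 0.1092
PV = $38,003.66

$38,003.66


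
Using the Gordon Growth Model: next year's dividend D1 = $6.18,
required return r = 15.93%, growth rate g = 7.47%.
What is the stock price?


Formula: P = D1 / (r - g)
Spread: r - g = 0.1593 - 0.0747 = 0.0846
Substituting: P = $6.18 / 0.0846
P = $73.05

$73.05


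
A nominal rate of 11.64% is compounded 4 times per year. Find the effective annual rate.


Formula: EAR = (1 + r/m)^m - 1
Period rate: r/m = 0.1164 / 4 = 0.0291
Compounding: (1 + 0.0291)^4 = 1.12158
EAR = 1.12158 - 1 = 0.12158

0.12158


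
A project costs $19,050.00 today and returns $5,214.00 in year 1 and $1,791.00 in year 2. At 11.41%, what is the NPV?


Formula: NPV = C0 + C1/(1+r) + C2/(1+r)^2
Discount C1: $5,214.00 / (1 + 0.1141) = $4,680.01
Discount C2: $1,791.00 / (1 + 0.1141)^2 = $1,442.94
NPV = -$19,050.00 + $4,680.01 + $1,442.94 = -$12,927.05

-$12,927.05


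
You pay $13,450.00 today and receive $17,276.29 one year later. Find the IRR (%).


Formula: IRR = C1/C0 - 1
Substituting: IRR = $17,276.29 / $13,450.00 - 1
Ratio: 1.284483 - 1 = 0.284483
IRR = 28.4483%

28.4483%


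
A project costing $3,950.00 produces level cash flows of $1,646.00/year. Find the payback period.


Formula: Payback = investment / annual cash flow
Substituting: Payback = $3,950.00 / $1,646.00
Payback = 2.3998 years

2.3998 years


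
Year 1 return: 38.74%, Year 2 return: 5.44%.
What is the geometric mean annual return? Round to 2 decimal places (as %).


Formula: Geometric mean = ((1+r1)*(1+r2))^(1/2) - 1
Product: (1 + 0.3874) * (1 + 0.0544) = 1.3874 * 1.0544 = 1.462875
Square root: 1.462875^0.5 = 1.209494
Geometric mean = 1.209494 - 1 = 0.209494
As percentage: 20.95%

20.95%


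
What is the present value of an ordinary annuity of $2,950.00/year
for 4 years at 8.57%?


Formula: PV = PMT * (1 - (1+r)^(-n)) / r
Discount factor: (1 + 0.0857)^(-4) = 0.719715
Bracket: 1 - 0.719715 = 0.280285
PV = $2,950.00 * 0.280285 / 0.0857 = $9,648.08

$9,648.08


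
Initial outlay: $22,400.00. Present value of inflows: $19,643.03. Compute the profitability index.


Formula: PI = PV(cash flows) / initial investment
Substituting: PI = $19,643.03 / $22,400.00
PI = 0.8769

0.8769


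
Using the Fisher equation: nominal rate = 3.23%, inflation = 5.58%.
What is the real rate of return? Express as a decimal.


Formula: (1 + r_real) = (1 + r_nom) / (1 + inflation)
Substituting: (1 + r_real) = 1.0323 / 1.0558
(1 + r_real) = 0.977742
r_real = 0.977742 - 1 = -0.022258

-0.022258


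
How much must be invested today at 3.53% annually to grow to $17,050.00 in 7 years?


Formula: PV = FV / (1 + r)^n
Substituting: PV = $17,050.00 / (1 + 0.0353)^7
Discount factor: (1.0353)^7 = 1.274863
PV = $17,050.00 / 1.274863 = $13,373.99

$13,373.99


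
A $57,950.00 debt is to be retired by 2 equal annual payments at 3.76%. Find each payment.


Formula: PMT = PV * r / (1 - (1+r)^(-n))
Denominator: 1 - (1 + 0.0376)^(-2) = 0.071162
Numerator: $57,950.00 * 0.0376 = 2178.92
PMT = 2178.92 / 0.071162 = $30,619.24

$30,619.24


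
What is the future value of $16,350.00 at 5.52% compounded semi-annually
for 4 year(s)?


Formula: FV = P * (1 + r/m)^(m*t)
Period rate: r/m = 0.0552 / 2 = 0.0276
Total periods: m*t = 2 * 4 = 8
Growth factor: (1 + 0.0276)^8 = 1.243348
FV = $16,350.00 * 1.243348 = $20,328.74

$20,328.74


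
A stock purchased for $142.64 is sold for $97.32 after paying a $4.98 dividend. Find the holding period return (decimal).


Formula: HPR = (P1 - P0 + D) / P0
Gain: $97.32 - $142.64 + $4.98 = -$40.34
HPR = -$40.34 / $142.64 = -0.2828

-0.2828


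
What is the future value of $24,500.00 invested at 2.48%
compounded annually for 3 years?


Formula: FV = P * (1 + r)^n
Substituting: FV = $24,500.00 * (1 + 0.0248)^3
Growth factor: (1.0248)^3 = 1.07626
FV = $24,500.00 * 1.07626 = $26,368.38

$26,368.38


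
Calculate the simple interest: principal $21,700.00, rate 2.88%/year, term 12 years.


Formula: I = P * r * t
Substituting: I = $21,700.00 * 0.0288 * 12
Step: I = $21,700.00 * 0.3456
I = $7,499.52

$7,499.52


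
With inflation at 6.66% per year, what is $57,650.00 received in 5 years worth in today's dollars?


Formula: Real value = nominal / (1 + inflation)^years
Price level: (1 + 0.0666)^5 = 1.380409
Real value = $57,650.00 / 1.380409 = $41,762.97

$41,762.97


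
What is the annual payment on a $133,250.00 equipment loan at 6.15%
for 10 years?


Formula: PMT = PV * r / (1 - (1+r)^(-n))
Denominator: 1 - (1 + 0.0615)^(-10) = 0.449446
Numerator: $133,250.00 * 0.0615 = 8194.875
PMT = 8194.875 / 0.449446 = $18,233.29

$18,233.29


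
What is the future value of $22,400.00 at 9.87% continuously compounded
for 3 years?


Formula: FV = P * e^(r*t)
Exponent: r*t = 0.0987 * 3 = 0.2961
e^(0.2961) = 1.344605
FV = $22,400.00 * 1.344605 = $30,119.14

$30,119.14


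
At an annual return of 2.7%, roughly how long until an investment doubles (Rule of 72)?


Formula: Years ≈ 72 / r
Substituting: Years ≈ 72 / 2.7
Years ≈ 26.7

26.7 years


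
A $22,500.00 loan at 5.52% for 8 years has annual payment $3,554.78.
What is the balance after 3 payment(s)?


Formula: Balance = PV*(1+r)^k - PMT*((1+r)^k - 1)/r
Growth: (1 + 0.0552)^3 = 1.174909
Accumulated factor: ((1+r)^k - 1)/r = 3.168647
Balance = $22,500.00 * 1.174909 - $3,554.78 * 3.168647
Balance = $15,171.62

$15,171.62


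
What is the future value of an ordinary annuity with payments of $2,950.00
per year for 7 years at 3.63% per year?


Formula: FV = PMT * ((1+r)^n - 1) / r
Growth factor: (1 + 0.0363)^7 = 1.283508
Numerator: 1.283508 - 1 = 0.283508
FV = $2,950.00 * 0.283508 / 0.0363 = $23,039.88

$23,039.88


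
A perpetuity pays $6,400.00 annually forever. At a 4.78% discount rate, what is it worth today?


Formula: PV = C / r
Substituting: PV = $6,400.00 / 0.0478
PV = $133,891.21

$133,891.21


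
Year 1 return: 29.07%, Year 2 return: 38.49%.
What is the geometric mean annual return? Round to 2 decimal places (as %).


Formula: Geometric mean = ((1+r1)*(1+r2))^(1/2) - 1
Product: (1 + 0.2907) * (1 + 0.3849) = 1.2907 * 1.3849 = 1.78749
Square root: 1.78749^0.5 = 1.336971
Geometric mean = 1.336971 - 1 = 0.336971
As percentage: 33.70%

33.70%


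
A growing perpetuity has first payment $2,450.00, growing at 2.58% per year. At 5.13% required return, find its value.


Formula: PV = C / (r - g)
Spread: r - g = 0.0513 - 0.0258 = 0.0255
Substituting: PV = $2,450.00 / 0.0255
PV = $96,078.43

$96,078.43


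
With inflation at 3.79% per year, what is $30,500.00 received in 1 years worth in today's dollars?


Formula: Real value = nominal / (1 + inflation)^years
Price level: (1 + 0.0379)^1 = 1.0379
Real value = $30,500.00 / 1.0379 = $29,386.26

$29,386.26


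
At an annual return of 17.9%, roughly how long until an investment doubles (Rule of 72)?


Formula: Years ≈ 72 / r
Substituting: Years ≈ 72 / 17.9
Years ≈ 4.0

4.0 years


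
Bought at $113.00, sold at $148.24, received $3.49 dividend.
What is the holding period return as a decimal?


Formula: HPR = (P1 - P0 + D) / P0
Gain: $148.24 - $113.00 + $3.49 = $38.73
HPR = $38.73 / $113.00 = 0.3427

0.3427


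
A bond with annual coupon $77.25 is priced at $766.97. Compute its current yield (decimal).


Formula: Current yield = annual coupon / price
Substituting: CY = $77.25 / $766.97
CY = 0.100721

0.100721


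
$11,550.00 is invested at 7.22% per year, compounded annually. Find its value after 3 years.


Formula: FV = P * (1 + r)^n
Substituting: FV = $11,550.00 * (1 + 0.0722)^3
Growth factor: (1.0722)^3 = 1.232615
FV = $11,550.00 * 1.232615 = $14,236.70

$14,236.70


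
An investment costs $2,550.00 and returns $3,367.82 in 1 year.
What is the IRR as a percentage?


Formula: IRR = C1/C0 - 1
Substituting: IRR = $3,367.82 / $2,550.00 - 1
Ratio: 1.320714 - 1 = 0.320714
IRR = 32.0714%

32.0714%


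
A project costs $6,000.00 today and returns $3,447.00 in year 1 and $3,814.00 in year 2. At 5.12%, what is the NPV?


Formula: NPV = C0 + C1/(1+r) + C2/(1+r)^2
Discount C1: $3,447.00 / (1 + 0.0512) = $3,279.11
Discount C2: $3,814.00 / (1 + 0.0512)^2 = $3,451.52
NPV = -$6,000.00 + $3,279.11 + $3,451.52 = $730.63

$730.63


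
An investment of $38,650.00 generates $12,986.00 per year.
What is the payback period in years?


Formula: Payback = investment / annual cash flow
Substituting: Payback = $38,650.00 / $12,986.00
Payback = 2.9763 years

2.9763 years


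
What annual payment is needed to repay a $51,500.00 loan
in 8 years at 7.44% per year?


Formula: PMT = PV * r / (1 - (1+r)^(-n))
Denominator: 1 - (1 + 0.0744)^(-8) = 0.436788
Numerator: $51,500.00 * 0.0744 = 3831.6
PMT = 3831.6 / 0.436788 = $8,772.22

$8,772.22


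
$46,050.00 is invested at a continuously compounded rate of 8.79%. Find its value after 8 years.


Formula: FV = P * e^(r*t)
Exponent: r*t = 0.0879 * 8 = 0.7032
e^(0.7032) = 2.020207
FV = $46,050.00 * 2.020207 = $93,030.53

$93,030.53


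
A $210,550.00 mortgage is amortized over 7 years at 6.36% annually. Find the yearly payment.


Formula: PMT = PV * r / (1 - (1+r)^(-n))
Denominator: 1 - (1 + 0.0636)^(-7) = 0.350541
Numerator: $210,550.00 * 0.0636 = 13390.98
PMT = 13390.98 / 0.350541 = $38,200.89

$38,200.89


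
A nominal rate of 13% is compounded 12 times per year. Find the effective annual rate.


Formula: EAR = (1 + r/m)^m - 1
Period rate: r/m = 0.13 / 12 = 0.010833
Compounding: (1 + 0.010833)^12 = 1.138032
EAR = 1.138032 - 1 = 0.138032

0.138032


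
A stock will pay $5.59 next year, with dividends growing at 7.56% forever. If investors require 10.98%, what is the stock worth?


Formula: P = D1 / (r - g)
Spread: r - g = 0.1098 - 0.0756 = 0.0342
Substituting: P = $5.59 / 0.0342
P = $163.45

$163.45


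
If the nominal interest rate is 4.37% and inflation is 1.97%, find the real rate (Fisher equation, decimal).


Formula: (1 + r_real) = (1 + r_nom) / (1 + inflation)
Substituting: (1 + r_real) = 1.0437 / 1.0197
(1 + r_real) = 1.023536
r_real = 1.023536 - 1 = 0.023536

0.023536


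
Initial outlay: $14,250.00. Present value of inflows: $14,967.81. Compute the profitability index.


Formula: PI = PV(cash flows) / initial investment
Substituting: PI = $14,967.81 / $14,250.00
PI = 1.0504

1.0504


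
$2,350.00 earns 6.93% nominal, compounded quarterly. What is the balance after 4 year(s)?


Formula: FV = P * (1 + r/m)^(m*t)
Period rate: r/m = 0.0693 / 4 = 0.017325
Total periods: m*t = 4 * 4 = 16
Growth factor: (1 + 0.017325)^16 = 1.316302
FV = $2,350.00 * 1.316302 = $3,093.31

$3,093.31


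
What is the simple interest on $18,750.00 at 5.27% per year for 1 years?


Formula: I = P * r * t
Substituting: I = $18,750.00 * 0.0527 * 1
Step: I = $18,750.00 * 0.0527
I = $988.13

$988.13


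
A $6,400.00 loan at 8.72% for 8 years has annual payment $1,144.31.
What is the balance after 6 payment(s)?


Formula: Balance = PV*(1+r)^k - PMT*((1+r)^k - 1)/r
Growth: (1 + 0.0872)^6 = 1.651417
Accumulated factor: ((1+r)^k - 1)/r = 7.470375
Balance = $6,400.00 * 1.651417 - $1,144.31 * 7.470375
Balance = $2,020.64

$2,020.64


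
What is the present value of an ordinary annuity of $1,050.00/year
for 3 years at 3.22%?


Formula: PV = PMT * (1 - (1+r)^(-n)) / r
Discount factor: (1 + 0.0322)^(-3) = 0.909303
Bracket: 1 - 0.909303 = 0.090697
PV = $1,050.00 * 0.090697 / 0.0322 = $2,957.52

$2,957.52


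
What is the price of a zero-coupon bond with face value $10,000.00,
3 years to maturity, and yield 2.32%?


Formula: Price = FV / (1 + r)^n
Substituting: Price = $10,000.00 / (1 + 0.0232)^3
Discount factor: (1.0232)^3 = 1.071227
Price = $10,000.00 / 1.071227 = $9,335.09

$9,335.09


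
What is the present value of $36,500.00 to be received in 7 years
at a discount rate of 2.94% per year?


Formula: PV = FV / (1 + r)^n
Substituting: PV = $36,500.00 / (1 + 0.0294)^7
Discount factor: (1.0294)^7 = 1.224868
PV = $36,500.00 / 1.224868 = $29,799.14

$29,799.14


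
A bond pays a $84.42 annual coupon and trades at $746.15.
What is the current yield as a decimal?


Formula: Current yield = annual coupon / price
Substituting: CY = $84.42 / $746.15
CY = 0.113141

0.113141


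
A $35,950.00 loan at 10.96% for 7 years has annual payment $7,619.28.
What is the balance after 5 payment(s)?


Formula: Balance = PV*(1+r)^k - PMT*((1+r)^k - 1)/r
Growth: (1 + 0.1096)^5 = 1.682024
Accumulated factor: ((1+r)^k - 1)/r = 6.222849
Balance = $35,950.00 * 1.682024 - $7,619.28 * 6.222849
Balance = $13,055.14

$13,055.14


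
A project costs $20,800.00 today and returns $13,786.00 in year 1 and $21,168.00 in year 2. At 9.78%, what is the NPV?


Formula: NPV = C0 + C1/(1+r) + C2/(1+r)^2
Discount C1: $13,786.00 / (1 + 0.0978) = $12,557.84
Discount C2: $21,168.00 / (1 + 0.0978)^2 = $17,564.40
NPV = -$20,800.00 + $12,557.84 + $17,564.40 = $9,322.25

$9,322.25


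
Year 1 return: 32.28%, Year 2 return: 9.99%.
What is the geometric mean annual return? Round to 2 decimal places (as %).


Formula: Geometric mean = ((1+r1)*(1+r2))^(1/2) - 1
Product: (1 + 0.3228) * (1 + 0.0999) = 1.3228 * 1.0999 = 1.454948
Square root: 1.454948^0.5 = 1.206212
Geometric mean = 1.206212 - 1 = 0.206212
As percentage: 20.62%

20.62%


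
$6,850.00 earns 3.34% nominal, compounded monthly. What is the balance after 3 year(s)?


Formula: FV = P * (1 + r/m)^(m*t)
Period rate: r/m = 0.0334 / 12 = 0.002783
Total periods: m*t = 12 * 3 = 36
Growth factor: (1 + 0.002783)^36 = 1.105238
FV = $6,850.00 * 1.105238 = $7,570.88

$7,570.88


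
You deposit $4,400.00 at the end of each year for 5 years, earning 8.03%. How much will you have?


Formula: FV = PMT * ((1+r)^n - 1) / r
Growth factor: (1 + 0.0803)^5 = 1.47137
Numerator: 1.47137 - 1 = 0.47137
FV = $4,400.00 * 0.47137 / 0.0803 = $25,828.49

$25,828.49


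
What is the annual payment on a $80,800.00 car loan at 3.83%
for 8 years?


Formula: PMT = PV * r / (1 - (1+r)^(-n))
Denominator: 1 - (1 + 0.0383)^(-8) = 0.259684
Numerator: $80,800.00 * 0.0383 = 3094.64
PMT = 3094.64 / 0.259684 = $11,916.95

$11,916.95


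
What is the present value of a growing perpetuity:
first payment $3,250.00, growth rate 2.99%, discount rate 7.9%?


Formula: PV = C / (r - g)
Spread: r - g = 0.079 - 0.0299 = 0.0491
Substituting: PV = $3,250.00 / 0.0491
PV = $66,191.45

$66,191.45


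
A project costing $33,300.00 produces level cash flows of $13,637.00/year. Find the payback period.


Formula: Payback = investment / annual cash flow
Substituting: Payback = $33,300.00 / $13,637.00
Payback = 2.4419 years

2.4419 years


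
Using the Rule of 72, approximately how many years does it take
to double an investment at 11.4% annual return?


Formula: Years ≈ 72 / r
Substituting: Years ≈ 72 / 11.4
Years ≈ 6.3

6.3 years


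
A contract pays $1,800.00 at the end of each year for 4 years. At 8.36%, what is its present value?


Formula: PV = PMT * (1 - (1+r)^(-n)) / r
Discount factor: (1 + 0.0836)^(-4) = 0.725311
Bracket: 1 - 0.725311 = 0.274689
PV = $1,800.00 * 0.274689 / 0.0836 = $5,914.37

$5,914.37


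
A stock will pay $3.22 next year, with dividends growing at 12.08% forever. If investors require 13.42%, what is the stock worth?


Formula: P = D1 / (r - g)
Spread: r - g = 0.1342 - 0.1208 = 0.0134
Substituting: P = $3.22 / 0.0134
P = $240.30

$240.30


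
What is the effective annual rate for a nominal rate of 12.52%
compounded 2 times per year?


Formula: EAR = (1 + r/m)^m - 1
Period rate: r/m = 0.1252 / 2 = 0.0626
Compounding: (1 + 0.0626)^2 = 1.129119
EAR = 1.129119 - 1 = 0.129119

0.129119


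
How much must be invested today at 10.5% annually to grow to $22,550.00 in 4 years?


Formula: PV = FV / (1 + r)^n
Substituting: PV = $22,550.00 / (1 + 0.105)^4
Discount factor: (1.105)^4 = 1.490902
PV = $22,550.00 / 1.490902 = $15,125.07

$15,125.07


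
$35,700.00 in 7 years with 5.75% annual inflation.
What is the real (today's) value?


Formula: Real value = nominal / (1 + inflation)^years
Price level: (1 + 0.0575)^7 = 1.478981
Real value = $35,700.00 / 1.478981 = $24,138.24

$24,138.24


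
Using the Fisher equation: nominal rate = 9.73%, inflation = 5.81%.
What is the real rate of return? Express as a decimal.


Formula: (1 + r_real) = (1 + r_nom) / (1 + inflation)
Substituting: (1 + r_real) = 1.0973 / 1.0581
(1 + r_real) = 1.037048
r_real = 1.037048 - 1 = 0.037048

0.037048


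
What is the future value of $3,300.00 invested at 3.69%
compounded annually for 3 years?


Formula: FV = P * (1 + r)^n
Substituting: FV = $3,300.00 * (1 + 0.0369)^3
Growth factor: (1.0369)^3 = 1.114835
FV = $3,300.00 * 1.114835 = $3,678.96

$3,678.96


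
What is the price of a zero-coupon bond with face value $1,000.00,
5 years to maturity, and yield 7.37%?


Formula: Price = FV / (1 + r)^n
Substituting: Price = $1,000.00 / (1 + 0.0737)^5
Discount factor: (1.0737)^5 = 1.42697
Price = $1,000.00 / 1.42697 = $700.79

$700.79


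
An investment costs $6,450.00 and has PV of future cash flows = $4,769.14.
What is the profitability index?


Formula: PI = PV(cash flows) / initial investment
Substituting: PI = $4,769.14 / $6,450.00
PI = 0.7394

0.7394


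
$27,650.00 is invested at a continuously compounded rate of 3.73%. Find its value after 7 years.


Formula: FV = P * e^(r*t)
Exponent: r*t = 0.0373 * 7 = 0.2611
e^(0.2611) = 1.298357
FV = $27,650.00 * 1.298357 = $35,899.58

$35,899.58


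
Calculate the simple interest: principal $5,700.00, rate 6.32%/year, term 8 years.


Formula: I = P * r * t
Substituting: I = $5,700.00 * 0.0632 * 8
Step: I = $5,700.00 * 0.5056
I = $2,881.92

$2,881.92


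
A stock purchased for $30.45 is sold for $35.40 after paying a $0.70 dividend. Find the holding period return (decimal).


Formula: HPR = (P1 - P0 + D) / P0
Gain: $35.40 - $30.45 + $0.70 = $5.65
HPR = $5.65 / $30.45 = 0.1856

0.1856


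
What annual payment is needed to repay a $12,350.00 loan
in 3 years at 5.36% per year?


Formula: PMT = PV * r / (1 - (1+r)^(-n))
Denominator: 1 - (1 + 0.0536)^(-3) = 0.144987
Numerator: $12,350.00 * 0.0536 = 661.96
PMT = 661.96 / 0.144987 = $4,565.65

$4,565.65


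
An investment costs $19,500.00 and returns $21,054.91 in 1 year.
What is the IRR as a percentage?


Formula: IRR = C1/C0 - 1
Substituting: IRR = $21,054.91 / $19,500.00 - 1
Ratio: 1.079739 - 1 = 0.079739
IRR = 7.9739%

7.9739%


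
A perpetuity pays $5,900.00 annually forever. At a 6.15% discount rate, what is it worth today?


Formula: PV = C / r
Substituting: PV = $5,900.00 / 0.0615
PV = $95,934.96

$95,934.96


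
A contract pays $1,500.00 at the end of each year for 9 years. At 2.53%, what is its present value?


Formula: PV = PMT * (1 - (1+r)^(-n)) / r
Discount factor: (1 + 0.0253)^(-9) = 0.798622
Bracket: 1 - 0.798622 = 0.201378
PV = $1,500.00 * 0.201378 / 0.0253 = $11,939.39

$11,939.39


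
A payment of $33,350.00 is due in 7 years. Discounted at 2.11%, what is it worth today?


Formula: PV = FV / (1 + r)^n
Substituting: PV = $33,350.00 / (1 + 0.0211)^7
Discount factor: (1.0211)^7 = 1.157385
PV = $33,350.00 / 1.157385 = $28,814.95

$28,814.95


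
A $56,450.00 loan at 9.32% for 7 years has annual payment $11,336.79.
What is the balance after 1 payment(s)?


Formula: Balance = PV*(1+r)^k - PMT*((1+r)^k - 1)/r
Growth: (1 + 0.0932)^1 = 1.0932
Accumulated factor: ((1+r)^k - 1)/r = 1.0
Balance = $56,450.00 * 1.0932 - $11,336.79 * 1.0
Balance = $50,374.35

$50,374.35


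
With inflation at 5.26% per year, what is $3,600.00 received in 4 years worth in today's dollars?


Formula: Real value = nominal / (1 + inflation)^years
Price level: (1 + 0.0526)^4 = 1.22759
Real value = $3,600.00 / 1.22759 = $2,932.57

$2,932.57


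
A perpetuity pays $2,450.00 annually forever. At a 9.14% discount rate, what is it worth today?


Formula: PV = C / r
Substituting: PV = $2,450.00 / 0.0914
PV = $26,805.25

$26,805.25


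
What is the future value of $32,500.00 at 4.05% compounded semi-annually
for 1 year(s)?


Formula: FV = P * (1 + r/m)^(m*t)
Period rate: r/m = 0.0405 / 2 = 0.02025
Total periods: m*t = 2 * 1 = 2
Growth factor: (1 + 0.02025)^2 = 1.04091
FV = $32,500.00 * 1.04091 = $33,829.58

$33,829.58


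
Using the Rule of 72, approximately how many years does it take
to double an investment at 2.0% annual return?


Formula: Years ≈ 72 / r
Substituting: Years ≈ 72 / 2.0
Years ≈ 36.0

36.0 years


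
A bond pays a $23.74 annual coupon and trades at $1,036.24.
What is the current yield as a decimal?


Formula: Current yield = annual coupon / price
Substituting: CY = $23.74 / $1,036.24
CY = 0.02291

0.02291


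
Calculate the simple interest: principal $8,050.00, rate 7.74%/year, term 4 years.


Formula: I = P * r * t
Substituting: I = $8,050.00 * 0.0774 * 4
Step: I = $8,050.00 * 0.3096
I = $2,492.28

$2,492.28


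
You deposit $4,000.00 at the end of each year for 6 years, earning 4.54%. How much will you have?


Formula: FV = PMT * ((1+r)^n - 1) / r
Growth factor: (1 + 0.0454)^6 = 1.305254
Numerator: 1.305254 - 1 = 0.305254
FV = $4,000.00 * 0.305254 / 0.0454 = $26,894.61

$26,894.61


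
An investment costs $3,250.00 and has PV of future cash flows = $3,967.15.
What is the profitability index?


Formula: PI = PV(cash flows) / initial investment
Substituting: PI = $3,967.15 / $3,250.00
PI = 1.2207

1.2207


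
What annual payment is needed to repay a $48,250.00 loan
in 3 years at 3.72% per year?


Formula: PMT = PV * r / (1 - (1+r)^(-n))
Denominator: 1 - (1 + 0.0372)^(-3) = 0.103784
Numerator: $48,250.00 * 0.0372 = 1794.9
PMT = 1794.9 / 0.103784 = $17,294.50

$17,294.50


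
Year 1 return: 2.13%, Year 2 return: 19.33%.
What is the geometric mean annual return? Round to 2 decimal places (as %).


Formula: Geometric mean = ((1+r1)*(1+r2))^(1/2) - 1
Product: (1 + 0.0213) * (1 + 0.1933) = 1.0213 * 1.1933 = 1.218717
Square root: 1.218717^0.5 = 1.103955
Geometric mean = 1.103955 - 1 = 0.103955
As percentage: 10.40%

10.40%


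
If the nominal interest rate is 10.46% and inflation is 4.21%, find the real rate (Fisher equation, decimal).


Formula: (1 + r_real) = (1 + r_nom) / (1 + inflation)
Substituting: (1 + r_real) = 1.1046 / 1.0421
(1 + r_real) = 1.059975
r_real = 1.059975 - 1 = 0.059975

0.059975


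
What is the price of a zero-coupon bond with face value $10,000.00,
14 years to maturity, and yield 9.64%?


Formula: Price = FV / (1 + r)^n
Substituting: Price = $10,000.00 / (1 + 0.0964)^14
Discount factor: (1.0964)^14 = 3.627157
Price = $10,000.00 / 3.627157 = $2,756.98

$2,756.98


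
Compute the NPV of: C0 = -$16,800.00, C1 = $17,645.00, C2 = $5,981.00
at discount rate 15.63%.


Formula: NPV = C0 + C1/(1+r) + C2/(1+r)^2
Discount C1: $17,645.00 / (1 + 0.1563) = $15,259.88
Discount C2: $5,981.00 / (1 + 0.1563)^2 = $4,473.35
NPV = -$16,800.00 + $15,259.88 + $4,473.35 = $2,933.23

$2,933.23


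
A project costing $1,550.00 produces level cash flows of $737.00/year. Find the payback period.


Formula: Payback = investment / annual cash flow
Substituting: Payback = $1,550.00 / $737.00
Payback = 2.1031 years

2.1031 years


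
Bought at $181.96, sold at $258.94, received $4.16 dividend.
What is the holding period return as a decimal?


Formula: HPR = (P1 - P0 + D) / P0
Gain: $258.94 - $181.96 + $4.16 = $81.14
HPR = $81.14 / $181.96 = 0.4459

0.4459


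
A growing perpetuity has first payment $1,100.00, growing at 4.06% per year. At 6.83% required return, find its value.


Formula: PV = C / (r - g)
Spread: r - g = 0.0683 - 0.0406 = 0.0277
Substituting: PV = $1,100.00 / 0.0277
PV = $39,711.19

$39,711.19


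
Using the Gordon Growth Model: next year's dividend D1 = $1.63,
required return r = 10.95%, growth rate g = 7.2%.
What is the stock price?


Formula: P = D1 / (r - g)
Spread: r - g = 0.1095 - 0.072 = 0.0375
Substituting: P = $1.63 / 0.0375
P = $43.47

$43.47


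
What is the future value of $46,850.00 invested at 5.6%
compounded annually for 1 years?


Formula: FV = P * (1 + r)^n
Substituting: FV = $46,850.00 * (1 + 0.056)^1
Growth factor: (1.056)^1 = 1.056
FV = $46,850.00 * 1.056 = $49,473.60

$49,473.60


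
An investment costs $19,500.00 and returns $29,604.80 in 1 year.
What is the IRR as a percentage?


Formula: IRR = C1/C0 - 1
Substituting: IRR = $29,604.80 / $19,500.00 - 1
Ratio: 1.518195 - 1 = 0.518195
IRR = 51.8195%

51.8195%


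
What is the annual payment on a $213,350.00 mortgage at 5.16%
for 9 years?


Formula: PMT = PV * r / (1 - (1+r)^(-n))
Denominator: 1 - (1 + 0.0516)^(-9) = 0.364164
Numerator: $213,350.00 * 0.0516 = 11008.86
PMT = 11008.86 / 0.364164 = $30,230.46

$30,230.46


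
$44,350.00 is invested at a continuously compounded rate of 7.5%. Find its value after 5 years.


Formula: FV = P * e^(r*t)
Exponent: r*t = 0.075 * 5 = 0.375
e^(0.375) = 1.454991
FV = $44,350.00 * 1.454991 = $64,528.87

$64,528.87


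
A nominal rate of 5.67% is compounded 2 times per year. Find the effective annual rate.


Formula: EAR = (1 + r/m)^m - 1
Period rate: r/m = 0.0567 / 2 = 0.02835
Compounding: (1 + 0.02835)^2 = 1.057504
EAR = 1.057504 - 1 = 0.057504

0.057504


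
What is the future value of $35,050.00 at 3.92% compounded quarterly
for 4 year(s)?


Formula: FV = P * (1 + r/m)^(m*t)
Period rate: r/m = 0.0392 / 4 = 0.0098
Total periods: m*t = 4 * 4 = 16
Growth factor: (1 + 0.0098)^16 = 1.168869
FV = $35,050.00 * 1.168869 = $40,968.86

$40,968.86


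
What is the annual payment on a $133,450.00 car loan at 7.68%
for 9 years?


Formula: PMT = PV * r / (1 - (1+r)^(-n))
Denominator: 1 - (1 + 0.0768)^(-9) = 0.486211
Numerator: $133,450.00 * 0.0768 = 10248.96
PMT = 10248.96 / 0.486211 = $21,079.23

$21,079.23


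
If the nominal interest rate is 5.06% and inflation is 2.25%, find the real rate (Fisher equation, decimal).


Formula: (1 + r_real) = (1 + r_nom) / (1 + inflation)
Substituting: (1 + r_real) = 1.0506 / 1.0225
(1 + r_real) = 1.027482
r_real = 1.027482 - 1 = 0.027482

0.027482


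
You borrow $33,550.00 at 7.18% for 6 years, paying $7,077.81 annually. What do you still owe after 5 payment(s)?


Formula: Balance = PV*(1+r)^k - PMT*((1+r)^k - 1)/r
Growth: (1 + 0.0718)^5 = 1.414389
Accumulated factor: ((1+r)^k - 1)/r = 5.77143
Balance = $33,550.00 * 1.414389 - $7,077.81 * 5.77143
Balance = $6,603.66

$6,603.66
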